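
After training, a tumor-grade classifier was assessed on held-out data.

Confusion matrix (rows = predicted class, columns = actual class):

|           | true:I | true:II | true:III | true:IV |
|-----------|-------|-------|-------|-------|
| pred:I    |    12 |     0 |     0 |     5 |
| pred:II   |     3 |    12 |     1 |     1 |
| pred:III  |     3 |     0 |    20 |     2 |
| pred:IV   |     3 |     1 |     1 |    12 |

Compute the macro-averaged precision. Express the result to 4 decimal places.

0.7294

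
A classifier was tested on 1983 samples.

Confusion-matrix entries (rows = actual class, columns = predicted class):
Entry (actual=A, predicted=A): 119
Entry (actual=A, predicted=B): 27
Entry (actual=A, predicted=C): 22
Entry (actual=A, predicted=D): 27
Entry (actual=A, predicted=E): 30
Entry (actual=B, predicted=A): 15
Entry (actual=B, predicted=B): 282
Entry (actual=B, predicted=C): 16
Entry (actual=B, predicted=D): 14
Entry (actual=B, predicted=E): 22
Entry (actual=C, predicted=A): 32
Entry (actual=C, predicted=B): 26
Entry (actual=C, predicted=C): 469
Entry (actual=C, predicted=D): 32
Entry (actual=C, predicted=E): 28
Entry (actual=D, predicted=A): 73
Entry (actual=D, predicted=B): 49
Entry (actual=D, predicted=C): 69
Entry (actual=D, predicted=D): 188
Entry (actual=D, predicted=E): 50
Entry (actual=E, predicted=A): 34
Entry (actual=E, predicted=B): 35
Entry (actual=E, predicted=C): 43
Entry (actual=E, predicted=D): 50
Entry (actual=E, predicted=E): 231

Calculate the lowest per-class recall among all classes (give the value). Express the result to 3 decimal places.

0.438

Per-class recall (TP/(TP+FN)):
  A: TP=119, FN=27+22+27+30=106 → 119/225 = 0.5289
  B: TP=282, FN=15+16+14+22=67 → 282/349 = 0.8080
  C: TP=469, FN=32+26+32+28=118 → 469/587 = 0.7990
  D: TP=188, FN=73+49+69+50=241 → 188/429 = 0.4382
  E: TP=231, FN=34+35+43+50=162 → 231/393 = 0.5878
Lowest is class 'D' with recall = 0.438.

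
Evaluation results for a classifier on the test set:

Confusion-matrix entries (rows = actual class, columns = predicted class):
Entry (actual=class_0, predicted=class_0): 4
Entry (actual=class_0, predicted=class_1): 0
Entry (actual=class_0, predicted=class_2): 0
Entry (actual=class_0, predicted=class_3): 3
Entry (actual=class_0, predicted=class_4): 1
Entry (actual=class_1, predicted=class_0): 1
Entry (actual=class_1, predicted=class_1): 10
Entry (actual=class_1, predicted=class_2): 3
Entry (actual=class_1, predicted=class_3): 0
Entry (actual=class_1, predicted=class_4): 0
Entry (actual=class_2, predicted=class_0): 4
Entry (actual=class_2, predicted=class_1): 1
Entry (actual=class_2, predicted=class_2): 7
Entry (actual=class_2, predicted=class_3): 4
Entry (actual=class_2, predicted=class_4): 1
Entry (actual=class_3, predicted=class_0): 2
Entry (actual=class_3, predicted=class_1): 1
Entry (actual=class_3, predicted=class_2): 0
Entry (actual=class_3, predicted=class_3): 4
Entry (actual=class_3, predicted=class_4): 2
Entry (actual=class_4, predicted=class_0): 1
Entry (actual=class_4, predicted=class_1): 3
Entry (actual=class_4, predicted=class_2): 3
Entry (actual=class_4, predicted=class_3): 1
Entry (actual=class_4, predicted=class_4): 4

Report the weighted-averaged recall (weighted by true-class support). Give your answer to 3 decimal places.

0.483

Per-class recall (TP/(TP+FN)):
  class_0: TP=4, FN=0+0+3+1=4 → 4/8 = 0.5000
  class_1: TP=10, FN=1+3+0+0=4 → 10/14 = 0.7143
  class_2: TP=7, FN=4+1+4+1=10 → 7/17 = 0.4118
  class_3: TP=4, FN=2+1+0+2=5 → 4/9 = 0.4444
  class_4: TP=4, FN=1+3+3+1=8 → 4/12 = 0.3333
Weighted-recall = Σ (supportᵢ/N)·recallᵢ with N=60: (8/60)·0.5000 + (14/60)·0.7143 + (17/60)·0.4118 + (9/60)·0.4444 + (12/60)·0.3333 = 0.483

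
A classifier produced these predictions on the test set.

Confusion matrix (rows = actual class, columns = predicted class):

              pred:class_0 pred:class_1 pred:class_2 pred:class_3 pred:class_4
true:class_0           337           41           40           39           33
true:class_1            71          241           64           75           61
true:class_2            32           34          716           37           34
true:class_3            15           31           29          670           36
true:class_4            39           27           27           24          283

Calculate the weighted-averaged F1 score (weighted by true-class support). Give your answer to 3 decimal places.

Per-class F1 score (2·TP/(2·TP+FP+FN)):
  class_0: TP=337, FP=71+32+15+39=157, FN=41+40+39+33=153 → 674/984 = 0.6850
  class_1: TP=241, FP=41+34+31+27=133, FN=71+64+75+61=271 → 482/886 = 0.5440
  class_2: TP=716, FP=40+64+29+27=160, FN=32+34+37+34=137 → 1432/1729 = 0.8282
  class_3: TP=670, FP=39+75+37+24=175, FN=15+31+29+36=111 → 1340/1626 = 0.8241
  class_4: TP=283, FP=33+61+34+36=164, FN=39+27+27+24=117 → 566/847 = 0.6682
Weighted-F1 score = Σ (supportᵢ/N)·F1 scoreᵢ with N=3036: (490/3036)·0.6850 + (512/3036)·0.5440 + (853/3036)·0.8282 + (781/3036)·0.8241 + (400/3036)·0.6682 = 0.735

0.735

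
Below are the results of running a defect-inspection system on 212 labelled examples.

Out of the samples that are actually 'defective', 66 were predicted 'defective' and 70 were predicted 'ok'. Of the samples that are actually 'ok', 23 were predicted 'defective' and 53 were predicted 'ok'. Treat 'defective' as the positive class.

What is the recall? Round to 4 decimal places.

Recall = TP/(TP+FN) = 66/(66+70) = 66/136 = 0.4853

0.4853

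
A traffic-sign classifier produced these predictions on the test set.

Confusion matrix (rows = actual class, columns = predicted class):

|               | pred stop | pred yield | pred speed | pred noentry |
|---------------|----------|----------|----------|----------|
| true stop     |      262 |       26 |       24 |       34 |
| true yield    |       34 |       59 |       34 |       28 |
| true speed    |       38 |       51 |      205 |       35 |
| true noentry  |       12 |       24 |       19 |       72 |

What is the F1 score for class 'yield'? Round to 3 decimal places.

F1 score = 2·TP/(2·TP+FP+FN).
yield: TP=59, FP=26+51+24=101, FN=34+34+28=96 → 118/315 = 0.3746

0.375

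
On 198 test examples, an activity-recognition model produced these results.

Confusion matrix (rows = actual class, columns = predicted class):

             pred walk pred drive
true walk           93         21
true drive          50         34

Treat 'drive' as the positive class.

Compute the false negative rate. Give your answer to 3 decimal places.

0.595

FNR = FN/(FN+TP) = 50/(50+34) = 0.595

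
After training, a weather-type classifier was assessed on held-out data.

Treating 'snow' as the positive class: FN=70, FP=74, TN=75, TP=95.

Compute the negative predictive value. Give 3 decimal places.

0.517

NPV = TN/(TN+FN) = 75/(75+70) = 0.517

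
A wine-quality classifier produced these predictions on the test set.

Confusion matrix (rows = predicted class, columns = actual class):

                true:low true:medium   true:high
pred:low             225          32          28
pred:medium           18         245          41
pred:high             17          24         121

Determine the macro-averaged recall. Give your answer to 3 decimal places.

0.772

Per-class recall (TP/(TP+FN)):
  low: TP=225, FN=18+17=35 → 225/260 = 0.8654
  medium: TP=245, FN=32+24=56 → 245/301 = 0.8140
  high: TP=121, FN=28+41=69 → 121/190 = 0.6368
Macro-recall = mean = (0.8654 + 0.8140 + 0.6368) / 3 = 0.772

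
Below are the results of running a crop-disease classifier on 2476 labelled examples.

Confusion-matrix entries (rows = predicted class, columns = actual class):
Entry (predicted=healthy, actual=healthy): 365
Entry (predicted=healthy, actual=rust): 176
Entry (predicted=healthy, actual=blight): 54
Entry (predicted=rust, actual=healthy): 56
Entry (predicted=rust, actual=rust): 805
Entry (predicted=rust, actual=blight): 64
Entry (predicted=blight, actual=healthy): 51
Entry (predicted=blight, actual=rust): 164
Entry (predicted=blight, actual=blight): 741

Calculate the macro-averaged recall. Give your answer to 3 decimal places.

0.780

Per-class recall (TP/(TP+FN)):
  healthy: TP=365, FN=56+51=107 → 365/472 = 0.7733
  rust: TP=805, FN=176+164=340 → 805/1145 = 0.7031
  blight: TP=741, FN=54+64=118 → 741/859 = 0.8626
Macro-recall = mean = (0.7733 + 0.7031 + 0.8626) / 3 = 0.780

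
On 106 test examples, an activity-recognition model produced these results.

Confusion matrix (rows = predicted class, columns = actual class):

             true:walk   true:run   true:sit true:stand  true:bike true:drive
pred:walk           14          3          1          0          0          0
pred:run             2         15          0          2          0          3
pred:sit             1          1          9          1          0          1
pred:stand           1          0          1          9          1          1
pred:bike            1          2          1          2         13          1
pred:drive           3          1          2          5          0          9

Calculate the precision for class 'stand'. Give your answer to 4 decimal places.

0.6923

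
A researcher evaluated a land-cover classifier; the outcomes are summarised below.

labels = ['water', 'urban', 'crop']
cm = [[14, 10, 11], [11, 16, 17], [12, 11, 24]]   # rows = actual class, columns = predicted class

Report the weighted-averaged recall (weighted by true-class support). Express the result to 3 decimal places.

0.429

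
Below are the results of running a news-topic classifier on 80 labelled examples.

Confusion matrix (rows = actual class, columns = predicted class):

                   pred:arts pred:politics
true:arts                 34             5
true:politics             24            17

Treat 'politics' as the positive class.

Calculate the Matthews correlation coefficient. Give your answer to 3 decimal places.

0.321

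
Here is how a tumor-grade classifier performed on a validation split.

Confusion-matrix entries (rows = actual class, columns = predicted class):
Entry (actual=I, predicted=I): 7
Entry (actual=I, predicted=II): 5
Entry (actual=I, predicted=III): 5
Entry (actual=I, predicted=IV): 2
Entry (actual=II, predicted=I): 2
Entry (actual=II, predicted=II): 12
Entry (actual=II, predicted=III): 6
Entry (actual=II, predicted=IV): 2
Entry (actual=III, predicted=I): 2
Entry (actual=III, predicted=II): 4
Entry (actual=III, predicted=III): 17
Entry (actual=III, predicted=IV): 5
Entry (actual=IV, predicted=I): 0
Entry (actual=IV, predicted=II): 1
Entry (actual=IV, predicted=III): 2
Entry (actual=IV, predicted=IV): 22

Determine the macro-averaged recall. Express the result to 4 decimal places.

0.6003

Per-class recall (TP/(TP+FN)):
  I: TP=7, FN=5+5+2=12 → 7/19 = 0.36842
  II: TP=12, FN=2+6+2=10 → 12/22 = 0.54545
  III: TP=17, FN=2+4+5=11 → 17/28 = 0.60714
  IV: TP=22, FN=0+1+2=3 → 22/25 = 0.88000
Macro-recall = mean = (0.36842 + 0.54545 + 0.60714 + 0.88000) / 4 = 0.6003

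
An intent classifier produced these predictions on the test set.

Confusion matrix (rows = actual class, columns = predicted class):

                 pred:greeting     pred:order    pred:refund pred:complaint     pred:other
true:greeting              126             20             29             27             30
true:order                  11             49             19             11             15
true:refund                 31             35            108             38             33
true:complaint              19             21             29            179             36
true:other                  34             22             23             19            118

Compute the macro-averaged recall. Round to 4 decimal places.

Per-class recall (TP/(TP+FN)):
  greeting: TP=126, FN=20+29+27+30=106 → 126/232 = 0.54310
  order: TP=49, FN=11+19+11+15=56 → 49/105 = 0.46667
  refund: TP=108, FN=31+35+38+33=137 → 108/245 = 0.44082
  complaint: TP=179, FN=19+21+29+36=105 → 179/284 = 0.63028
  other: TP=118, FN=34+22+23+19=98 → 118/216 = 0.54630
Macro-recall = mean = (0.54310 + 0.46667 + 0.44082 + 0.63028 + 0.54630) / 5 = 0.5254

0.5254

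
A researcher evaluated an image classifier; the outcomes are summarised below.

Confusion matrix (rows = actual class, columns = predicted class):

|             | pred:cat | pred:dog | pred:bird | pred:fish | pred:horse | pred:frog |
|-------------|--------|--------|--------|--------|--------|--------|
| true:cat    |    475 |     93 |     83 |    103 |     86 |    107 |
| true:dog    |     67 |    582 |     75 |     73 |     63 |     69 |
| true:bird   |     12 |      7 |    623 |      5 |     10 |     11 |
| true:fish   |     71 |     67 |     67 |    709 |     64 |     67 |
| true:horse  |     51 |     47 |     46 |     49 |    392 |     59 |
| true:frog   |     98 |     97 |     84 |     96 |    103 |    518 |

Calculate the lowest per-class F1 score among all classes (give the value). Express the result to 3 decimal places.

Per-class F1 score (2·TP/(2·TP+FP+FN)):
  cat: TP=475, FP=67+12+71+51+98=299, FN=93+83+103+86+107=472 → 950/1721 = 0.5520
  dog: TP=582, FP=93+7+67+47+97=311, FN=67+75+73+63+69=347 → 1164/1822 = 0.6389
  bird: TP=623, FP=83+75+67+46+84=355, FN=12+7+5+10+11=45 → 1246/1646 = 0.7570
  fish: TP=709, FP=103+73+5+49+96=326, FN=71+67+67+64+67=336 → 1418/2080 = 0.6817
  horse: TP=392, FP=86+63+10+64+103=326, FN=51+47+46+49+59=252 → 784/1362 = 0.5756
  frog: TP=518, FP=107+69+11+67+59=313, FN=98+97+84+96+103=478 → 1036/1827 = 0.5670
Lowest is class 'cat' with F1 score = 0.552.

0.552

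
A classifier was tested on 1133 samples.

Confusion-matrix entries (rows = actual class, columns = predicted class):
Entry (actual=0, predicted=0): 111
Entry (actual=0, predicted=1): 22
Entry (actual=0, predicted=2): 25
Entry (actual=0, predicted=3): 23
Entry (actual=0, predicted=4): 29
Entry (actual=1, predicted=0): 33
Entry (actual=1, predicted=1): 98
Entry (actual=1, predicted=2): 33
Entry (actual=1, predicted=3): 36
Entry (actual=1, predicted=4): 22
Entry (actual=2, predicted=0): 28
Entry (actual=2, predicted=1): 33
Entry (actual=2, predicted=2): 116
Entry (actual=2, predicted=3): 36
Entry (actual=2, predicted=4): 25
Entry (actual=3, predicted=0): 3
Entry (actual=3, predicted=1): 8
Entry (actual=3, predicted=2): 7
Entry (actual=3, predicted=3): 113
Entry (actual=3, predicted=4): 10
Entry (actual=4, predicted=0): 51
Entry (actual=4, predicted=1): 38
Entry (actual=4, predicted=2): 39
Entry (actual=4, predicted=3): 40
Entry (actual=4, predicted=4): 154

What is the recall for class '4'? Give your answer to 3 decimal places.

Take TP from the diagonal, FP from the rest of the '4' prediction marginal, FN from the rest of the '4' actual marginal.
recall = TP/(TP+FN).
4: TP=154, FN=51+38+39+40=168 → 154/322 = 0.4783

0.478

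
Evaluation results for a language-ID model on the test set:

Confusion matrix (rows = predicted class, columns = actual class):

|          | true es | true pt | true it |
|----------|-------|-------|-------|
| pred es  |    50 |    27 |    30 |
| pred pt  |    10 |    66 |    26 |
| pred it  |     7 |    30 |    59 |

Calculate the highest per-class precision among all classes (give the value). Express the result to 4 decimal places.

0.6471

Per-class precision (TP/(TP+FP)):
  es: TP=50, FP=27+30=57 → 50/107 = 0.46729
  pt: TP=66, FP=10+26=36 → 66/102 = 0.64706
  it: TP=59, FP=7+30=37 → 59/96 = 0.61458
Highest is class 'pt' with precision = 0.6471.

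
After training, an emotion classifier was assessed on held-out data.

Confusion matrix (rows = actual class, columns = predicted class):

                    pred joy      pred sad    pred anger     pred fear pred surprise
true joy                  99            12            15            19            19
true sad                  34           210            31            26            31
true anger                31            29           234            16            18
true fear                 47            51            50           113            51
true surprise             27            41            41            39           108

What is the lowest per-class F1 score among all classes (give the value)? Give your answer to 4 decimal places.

0.4305

Per-class F1 score (2·TP/(2·TP+FP+FN)):
  joy: TP=99, FP=34+31+47+27=139, FN=12+15+19+19=65 → 198/402 = 0.49254
  sad: TP=210, FP=12+29+51+41=133, FN=34+31+26+31=122 → 420/675 = 0.62222
  anger: TP=234, FP=15+31+50+41=137, FN=31+29+16+18=94 → 468/699 = 0.66953
  fear: TP=113, FP=19+26+16+39=100, FN=47+51+50+51=199 → 226/525 = 0.43048
  surprise: TP=108, FP=19+31+18+51=119, FN=27+41+41+39=148 → 216/483 = 0.44720
Lowest is class 'fear' with F1 score = 0.4305.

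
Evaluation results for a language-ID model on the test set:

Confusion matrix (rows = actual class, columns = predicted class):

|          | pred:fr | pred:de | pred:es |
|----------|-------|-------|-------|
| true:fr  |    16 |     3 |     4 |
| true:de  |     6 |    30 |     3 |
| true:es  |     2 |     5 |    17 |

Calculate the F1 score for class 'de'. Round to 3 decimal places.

0.779

F1 score = 2·TP/(2·TP+FP+FN).
de: TP=30, FP=3+5=8, FN=6+3=9 → 60/77 = 0.7792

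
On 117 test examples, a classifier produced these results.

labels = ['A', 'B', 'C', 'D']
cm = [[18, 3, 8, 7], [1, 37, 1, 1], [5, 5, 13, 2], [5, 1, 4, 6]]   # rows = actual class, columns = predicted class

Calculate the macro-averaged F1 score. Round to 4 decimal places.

Per-class F1 score (2·TP/(2·TP+FP+FN)):
  A: TP=18, FP=1+5+5=11, FN=3+8+7=18 → 36/65 = 0.55385
  B: TP=37, FP=3+5+1=9, FN=1+1+1=3 → 74/86 = 0.86047
  C: TP=13, FP=8+1+4=13, FN=5+5+2=12 → 26/51 = 0.50980
  D: TP=6, FP=7+1+2=10, FN=5+1+4=10 → 12/32 = 0.37500
Macro-F1 score = mean = (0.55385 + 0.86047 + 0.50980 + 0.37500) / 4 = 0.5748

0.5748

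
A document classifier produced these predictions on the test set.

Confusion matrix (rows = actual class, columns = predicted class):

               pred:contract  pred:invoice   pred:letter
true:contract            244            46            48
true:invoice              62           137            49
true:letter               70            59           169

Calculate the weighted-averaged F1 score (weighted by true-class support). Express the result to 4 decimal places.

0.6202

Per-class F1 score (2·TP/(2·TP+FP+FN)):
  contract: TP=244, FP=62+70=132, FN=46+48=94 → 488/714 = 0.68347
  invoice: TP=137, FP=46+59=105, FN=62+49=111 → 274/490 = 0.55918
  letter: TP=169, FP=48+49=97, FN=70+59=129 → 338/564 = 0.59929
Weighted-F1 score = Σ (supportᵢ/N)·F1 scoreᵢ with N=884: (338/884)·0.68347 + (248/884)·0.55918 + (298/884)·0.59929 = 0.6202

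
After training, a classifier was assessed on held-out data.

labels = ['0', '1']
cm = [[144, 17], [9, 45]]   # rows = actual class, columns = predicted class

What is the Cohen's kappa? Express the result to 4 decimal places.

Observed agreement pₒ = trace/N = 189/215 = 0.87907
Expected agreement pₑ = Σ (rowᵢ·colᵢ)/N² = (161·153 + 54·62)/215² = 0.60532
κ = (pₒ − pₑ)/(1 − pₑ) = (0.87907 − 0.60532)/(1 − 0.60532) = 0.6936

0.6936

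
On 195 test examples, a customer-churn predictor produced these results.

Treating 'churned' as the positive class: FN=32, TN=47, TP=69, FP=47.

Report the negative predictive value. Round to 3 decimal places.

NPV = TN/(TN+FN) = 47/(47+32) = 0.595

0.595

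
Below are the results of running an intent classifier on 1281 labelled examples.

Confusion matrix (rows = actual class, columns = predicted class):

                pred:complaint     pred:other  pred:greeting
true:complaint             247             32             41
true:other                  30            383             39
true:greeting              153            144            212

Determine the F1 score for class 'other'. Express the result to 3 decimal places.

F1 score = 2·TP/(2·TP+FP+FN).
other: TP=383, FP=32+144=176, FN=30+39=69 → 766/1011 = 0.7577

0.758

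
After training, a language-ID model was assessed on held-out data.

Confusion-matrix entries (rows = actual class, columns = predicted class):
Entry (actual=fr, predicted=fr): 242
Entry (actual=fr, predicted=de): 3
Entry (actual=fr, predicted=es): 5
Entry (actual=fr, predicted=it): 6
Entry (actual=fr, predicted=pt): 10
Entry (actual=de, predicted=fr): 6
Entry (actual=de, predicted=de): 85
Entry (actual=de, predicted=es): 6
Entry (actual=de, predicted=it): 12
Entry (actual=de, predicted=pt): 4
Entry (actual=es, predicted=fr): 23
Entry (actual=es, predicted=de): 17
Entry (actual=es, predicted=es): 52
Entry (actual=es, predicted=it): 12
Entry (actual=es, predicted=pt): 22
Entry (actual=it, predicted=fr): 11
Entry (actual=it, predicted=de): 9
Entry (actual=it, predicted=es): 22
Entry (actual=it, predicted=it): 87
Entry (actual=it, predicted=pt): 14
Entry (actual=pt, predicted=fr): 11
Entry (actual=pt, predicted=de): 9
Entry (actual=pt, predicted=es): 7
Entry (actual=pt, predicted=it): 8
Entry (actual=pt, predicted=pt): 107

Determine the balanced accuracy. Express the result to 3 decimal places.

0.687

Balanced accuracy = mean of per-class recall.
  fr: recall = 242/266 = 0.9098
  de: recall = 85/113 = 0.7522
  es: recall = 52/126 = 0.4127
  it: recall = 87/143 = 0.6084
  pt: recall = 107/142 = 0.7535
Mean = (0.9098 + 0.7522 + 0.4127 + 0.6084 + 0.7535) / 5 = 0.687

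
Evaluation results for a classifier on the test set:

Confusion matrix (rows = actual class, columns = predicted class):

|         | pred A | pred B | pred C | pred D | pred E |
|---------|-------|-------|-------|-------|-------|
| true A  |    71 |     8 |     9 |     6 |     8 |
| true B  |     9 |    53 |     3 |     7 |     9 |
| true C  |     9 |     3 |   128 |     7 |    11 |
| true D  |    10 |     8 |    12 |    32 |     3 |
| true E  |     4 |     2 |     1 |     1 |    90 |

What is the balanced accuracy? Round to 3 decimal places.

0.714

Balanced accuracy = mean of per-class recall.
  A: recall = 71/102 = 0.6961
  B: recall = 53/81 = 0.6543
  C: recall = 128/158 = 0.8101
  D: recall = 32/65 = 0.4923
  E: recall = 90/98 = 0.9184
Mean = (0.6961 + 0.6543 + 0.8101 + 0.4923 + 0.9184) / 5 = 0.714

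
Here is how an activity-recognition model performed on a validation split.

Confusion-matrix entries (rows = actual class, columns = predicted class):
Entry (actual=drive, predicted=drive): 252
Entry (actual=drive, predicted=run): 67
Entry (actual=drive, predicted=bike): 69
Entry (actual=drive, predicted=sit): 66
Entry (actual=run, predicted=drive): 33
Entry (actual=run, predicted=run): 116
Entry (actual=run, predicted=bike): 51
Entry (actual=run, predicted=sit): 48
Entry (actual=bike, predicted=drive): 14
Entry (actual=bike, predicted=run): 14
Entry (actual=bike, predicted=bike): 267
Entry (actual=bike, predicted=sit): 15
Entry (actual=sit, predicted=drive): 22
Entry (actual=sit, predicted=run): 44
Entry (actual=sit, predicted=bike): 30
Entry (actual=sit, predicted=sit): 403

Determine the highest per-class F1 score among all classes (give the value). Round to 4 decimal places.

Per-class F1 score (2·TP/(2·TP+FP+FN)):
  drive: TP=252, FP=33+14+22=69, FN=67+69+66=202 → 504/775 = 0.65032
  run: TP=116, FP=67+14+44=125, FN=33+51+48=132 → 232/489 = 0.47444
  bike: TP=267, FP=69+51+30=150, FN=14+14+15=43 → 534/727 = 0.73453
  sit: TP=403, FP=66+48+15=129, FN=22+44+30=96 → 806/1031 = 0.78177
Highest is class 'sit' with F1 score = 0.7818.

0.7818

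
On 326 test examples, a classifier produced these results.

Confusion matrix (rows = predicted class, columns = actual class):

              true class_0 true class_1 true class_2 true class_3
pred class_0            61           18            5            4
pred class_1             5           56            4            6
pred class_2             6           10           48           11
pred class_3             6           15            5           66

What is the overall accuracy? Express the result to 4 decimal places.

Accuracy = trace / total = (61+56+48+66=231) / 326 = 231/326 = 0.7086

0.7086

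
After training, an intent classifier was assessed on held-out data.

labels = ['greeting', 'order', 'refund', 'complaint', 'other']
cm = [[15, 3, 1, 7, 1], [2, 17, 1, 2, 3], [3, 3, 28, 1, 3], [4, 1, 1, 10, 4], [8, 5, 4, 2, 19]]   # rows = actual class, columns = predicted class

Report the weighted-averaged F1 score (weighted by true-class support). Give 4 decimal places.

0.6039

Per-class F1 score (2·TP/(2·TP+FP+FN)):
  greeting: TP=15, FP=2+3+4+8=17, FN=3+1+7+1=12 → 30/59 = 0.50847
  order: TP=17, FP=3+3+1+5=12, FN=2+1+2+3=8 → 34/54 = 0.62963
  refund: TP=28, FP=1+1+1+4=7, FN=3+3+1+3=10 → 56/73 = 0.76712
  complaint: TP=10, FP=7+2+1+2=12, FN=4+1+1+4=10 → 20/42 = 0.47619
  other: TP=19, FP=1+3+3+4=11, FN=8+5+4+2=19 → 38/68 = 0.55882
Weighted-F1 score = Σ (supportᵢ/N)·F1 scoreᵢ with N=148: (27/148)·0.50847 + (25/148)·0.62963 + (38/148)·0.76712 + (20/148)·0.47619 + (38/148)·0.55882 = 0.6039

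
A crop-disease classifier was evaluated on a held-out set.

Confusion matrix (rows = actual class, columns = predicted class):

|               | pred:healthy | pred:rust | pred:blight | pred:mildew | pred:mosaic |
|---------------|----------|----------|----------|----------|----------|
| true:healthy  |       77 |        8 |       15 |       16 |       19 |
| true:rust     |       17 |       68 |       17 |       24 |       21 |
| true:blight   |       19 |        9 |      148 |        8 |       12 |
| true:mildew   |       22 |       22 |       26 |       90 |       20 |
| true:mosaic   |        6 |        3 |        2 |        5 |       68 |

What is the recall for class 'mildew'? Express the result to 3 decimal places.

recall = TP/(TP+FN).
mildew: TP=90, FN=22+22+26+20=90 → 90/180 = 0.5000

0.500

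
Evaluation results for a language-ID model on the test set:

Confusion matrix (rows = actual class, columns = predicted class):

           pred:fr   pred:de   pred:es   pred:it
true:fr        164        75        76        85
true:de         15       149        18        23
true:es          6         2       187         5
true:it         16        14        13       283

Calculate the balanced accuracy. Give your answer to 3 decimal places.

0.735

Balanced accuracy = mean of per-class recall.
  fr: recall = 164/400 = 0.4100
  de: recall = 149/205 = 0.7268
  es: recall = 187/200 = 0.9350
  it: recall = 283/326 = 0.8681
Mean = (0.4100 + 0.7268 + 0.9350 + 0.8681) / 4 = 0.735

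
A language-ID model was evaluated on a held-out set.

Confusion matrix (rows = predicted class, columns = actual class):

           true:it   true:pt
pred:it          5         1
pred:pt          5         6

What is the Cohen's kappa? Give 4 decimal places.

0.3289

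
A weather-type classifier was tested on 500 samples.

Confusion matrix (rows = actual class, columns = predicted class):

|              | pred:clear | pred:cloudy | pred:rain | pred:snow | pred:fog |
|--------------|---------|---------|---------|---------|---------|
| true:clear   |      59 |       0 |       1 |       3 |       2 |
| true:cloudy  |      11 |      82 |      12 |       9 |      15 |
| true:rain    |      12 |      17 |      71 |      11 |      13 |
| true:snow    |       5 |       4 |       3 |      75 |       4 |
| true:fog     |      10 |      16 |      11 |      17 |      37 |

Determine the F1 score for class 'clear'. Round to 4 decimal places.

0.7284

One-vs-rest for 'clear': TP = diagonal; FP = other classes predicted 'clear'; FN = 'clear' predicted as other.
F1 score = 2·TP/(2·TP+FP+FN).
clear: TP=59, FP=11+12+5+10=38, FN=0+1+3+2=6 → 118/162 = 0.72840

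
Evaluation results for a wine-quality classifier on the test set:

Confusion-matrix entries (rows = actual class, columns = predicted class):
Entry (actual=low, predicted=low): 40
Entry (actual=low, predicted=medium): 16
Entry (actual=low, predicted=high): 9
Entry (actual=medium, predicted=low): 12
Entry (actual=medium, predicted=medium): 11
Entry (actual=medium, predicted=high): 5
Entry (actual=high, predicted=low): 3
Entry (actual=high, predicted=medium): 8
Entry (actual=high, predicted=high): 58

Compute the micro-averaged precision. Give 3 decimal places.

0.673

Micro-averaging pools counts across classes: ΣTP=109, ΣFP=53, ΣFN=53.
Micro-precision = TP/(TP+FP) on pooled counts = 0.673 (equals overall accuracy in single-label multiclass).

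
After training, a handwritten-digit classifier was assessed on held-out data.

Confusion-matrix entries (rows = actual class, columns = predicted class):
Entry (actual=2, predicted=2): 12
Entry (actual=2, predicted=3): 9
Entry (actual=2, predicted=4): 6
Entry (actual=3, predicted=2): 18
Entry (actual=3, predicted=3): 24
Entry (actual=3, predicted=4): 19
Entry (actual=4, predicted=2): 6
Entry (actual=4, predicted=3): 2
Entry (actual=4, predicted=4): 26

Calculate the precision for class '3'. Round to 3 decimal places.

0.686

Take TP from the diagonal, FP from the rest of the '3' prediction marginal, FN from the rest of the '3' actual marginal.
precision = TP/(TP+FP).
3: TP=24, FP=9+2=11 → 24/35 = 0.6857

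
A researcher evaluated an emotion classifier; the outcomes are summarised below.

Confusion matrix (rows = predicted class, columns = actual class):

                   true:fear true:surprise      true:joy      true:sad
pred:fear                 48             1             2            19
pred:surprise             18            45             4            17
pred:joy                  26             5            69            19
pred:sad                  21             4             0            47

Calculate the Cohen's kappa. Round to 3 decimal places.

Observed agreement pₒ = trace/N = 209/345 = 0.6058
Expected agreement pₑ = Σ (rowᵢ·colᵢ)/N² = (113·70 + 55·84 + 75·119 + 102·72)/345² = 0.2420
κ = (pₒ − pₑ)/(1 − pₑ) = (0.6058 − 0.2420)/(1 − 0.2420) = 0.480

0.480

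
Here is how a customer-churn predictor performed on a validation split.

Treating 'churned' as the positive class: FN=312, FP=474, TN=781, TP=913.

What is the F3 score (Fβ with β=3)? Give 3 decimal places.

0.736

Fβ = (1+β²)·TP / ((1+β²)·TP + β²·FN + FP), with β²=9
= 10·913 / (10·913 + 9·312 + 474) = 0.736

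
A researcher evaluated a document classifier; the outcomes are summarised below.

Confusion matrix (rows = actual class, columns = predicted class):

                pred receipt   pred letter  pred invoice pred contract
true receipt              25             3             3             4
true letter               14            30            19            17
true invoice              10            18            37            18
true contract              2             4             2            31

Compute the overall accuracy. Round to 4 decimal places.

0.5190

Accuracy = trace / total = (25+30+37+31=123) / 237 = 123/237 = 0.5190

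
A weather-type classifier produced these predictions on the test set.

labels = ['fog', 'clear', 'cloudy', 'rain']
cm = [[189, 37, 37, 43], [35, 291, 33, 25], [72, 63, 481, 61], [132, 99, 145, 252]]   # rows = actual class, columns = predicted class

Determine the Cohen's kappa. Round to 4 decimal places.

0.4712

Observed agreement pₒ = trace/N = 1213/1995 = 0.60802
Expected agreement pₑ = Σ (rowᵢ·colᵢ)/N² = (306·428 + 384·490 + 677·696 + 628·381)/1995² = 0.25869
κ = (pₒ − pₑ)/(1 − pₑ) = (0.60802 − 0.25869)/(1 − 0.25869) = 0.4712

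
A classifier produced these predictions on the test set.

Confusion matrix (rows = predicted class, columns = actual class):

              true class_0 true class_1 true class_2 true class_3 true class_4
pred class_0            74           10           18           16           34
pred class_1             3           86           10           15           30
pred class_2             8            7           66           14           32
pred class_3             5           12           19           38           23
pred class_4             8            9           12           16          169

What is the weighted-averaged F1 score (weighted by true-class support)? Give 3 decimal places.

0.593

Per-class F1 score (2·TP/(2·TP+FP+FN)):
  class_0: TP=74, FP=10+18+16+34=78, FN=3+8+5+8=24 → 148/250 = 0.5920
  class_1: TP=86, FP=3+10+15+30=58, FN=10+7+12+9=38 → 172/268 = 0.6418
  class_2: TP=66, FP=8+7+14+32=61, FN=18+10+19+12=59 → 132/252 = 0.5238
  class_3: TP=38, FP=5+12+19+23=59, FN=16+15+14+16=61 → 76/196 = 0.3878
  class_4: TP=169, FP=8+9+12+16=45, FN=34+30+32+23=119 → 338/502 = 0.6733
Weighted-F1 score = Σ (supportᵢ/N)·F1 scoreᵢ with N=734: (98/734)·0.5920 + (124/734)·0.6418 + (125/734)·0.5238 + (99/734)·0.3878 + (288/734)·0.6733 = 0.593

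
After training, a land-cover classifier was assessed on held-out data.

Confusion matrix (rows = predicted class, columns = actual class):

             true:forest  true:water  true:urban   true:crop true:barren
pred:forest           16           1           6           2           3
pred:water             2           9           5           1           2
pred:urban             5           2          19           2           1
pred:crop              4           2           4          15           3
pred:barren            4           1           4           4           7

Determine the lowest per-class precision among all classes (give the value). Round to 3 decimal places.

0.350

Per-class precision (TP/(TP+FP)):
  forest: TP=16, FP=1+6+2+3=12 → 16/28 = 0.5714
  water: TP=9, FP=2+5+1+2=10 → 9/19 = 0.4737
  urban: TP=19, FP=5+2+2+1=10 → 19/29 = 0.6552
  crop: TP=15, FP=4+2+4+3=13 → 15/28 = 0.5357
  barren: TP=7, FP=4+1+4+4=13 → 7/20 = 0.3500
Lowest is class 'barren' with precision = 0.350.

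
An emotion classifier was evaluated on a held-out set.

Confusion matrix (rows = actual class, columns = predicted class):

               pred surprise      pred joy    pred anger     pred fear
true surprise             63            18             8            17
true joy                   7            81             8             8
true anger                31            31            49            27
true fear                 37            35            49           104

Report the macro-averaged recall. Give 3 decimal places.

Per-class recall (TP/(TP+FN)):
  surprise: TP=63, FN=18+8+17=43 → 63/106 = 0.5943
  joy: TP=81, FN=7+8+8=23 → 81/104 = 0.7788
  anger: TP=49, FN=31+31+27=89 → 49/138 = 0.3551
  fear: TP=104, FN=37+35+49=121 → 104/225 = 0.4622
Macro-recall = mean = (0.5943 + 0.7788 + 0.3551 + 0.4622) / 4 = 0.548

0.548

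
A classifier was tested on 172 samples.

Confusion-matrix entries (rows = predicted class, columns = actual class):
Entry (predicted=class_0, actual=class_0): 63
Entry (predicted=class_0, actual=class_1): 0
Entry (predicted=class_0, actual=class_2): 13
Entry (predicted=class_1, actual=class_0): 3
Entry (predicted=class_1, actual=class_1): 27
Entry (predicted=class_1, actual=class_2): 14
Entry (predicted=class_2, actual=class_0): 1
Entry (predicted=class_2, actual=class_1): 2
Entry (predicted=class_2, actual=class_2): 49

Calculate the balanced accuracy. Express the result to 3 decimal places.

0.839

Balanced accuracy = mean of per-class recall.
  class_0: recall = 63/67 = 0.9403
  class_1: recall = 27/29 = 0.9310
  class_2: recall = 49/76 = 0.6447
Mean = (0.9403 + 0.9310 + 0.6447) / 3 = 0.839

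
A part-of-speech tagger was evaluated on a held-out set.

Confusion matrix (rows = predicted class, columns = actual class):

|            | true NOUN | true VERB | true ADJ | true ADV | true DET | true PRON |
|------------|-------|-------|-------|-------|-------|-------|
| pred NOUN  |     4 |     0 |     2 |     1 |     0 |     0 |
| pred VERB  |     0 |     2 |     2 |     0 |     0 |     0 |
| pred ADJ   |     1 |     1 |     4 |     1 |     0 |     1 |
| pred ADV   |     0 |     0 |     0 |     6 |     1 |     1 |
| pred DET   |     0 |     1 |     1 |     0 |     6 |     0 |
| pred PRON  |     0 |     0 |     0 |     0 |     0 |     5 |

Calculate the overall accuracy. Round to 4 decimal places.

Accuracy = trace / total = (4+2+4+6+6+5=27) / 40 = 27/40 = 0.6750

0.6750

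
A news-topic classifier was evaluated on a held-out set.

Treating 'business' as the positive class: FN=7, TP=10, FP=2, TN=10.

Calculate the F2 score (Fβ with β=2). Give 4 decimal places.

0.6250

Fβ = (1+β²)·TP / ((1+β²)·TP + β²·FN + FP), with β²=4
= 5·10 / (5·10 + 4·7 + 2) = 0.6250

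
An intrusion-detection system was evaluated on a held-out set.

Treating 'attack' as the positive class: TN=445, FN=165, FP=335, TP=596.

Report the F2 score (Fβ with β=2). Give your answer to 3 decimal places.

0.750

Fβ = (1+β²)·TP / ((1+β²)·TP + β²·FN + FP), with β²=4
= 5·596 / (5·596 + 4·165 + 335) = 0.750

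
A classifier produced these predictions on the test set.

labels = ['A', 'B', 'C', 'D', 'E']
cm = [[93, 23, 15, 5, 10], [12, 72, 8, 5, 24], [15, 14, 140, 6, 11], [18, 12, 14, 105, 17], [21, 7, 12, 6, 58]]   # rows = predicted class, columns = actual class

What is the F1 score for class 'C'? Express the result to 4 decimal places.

0.7467

Treat 'C' as positive and all other classes as negative.
F1 score = 2·TP/(2·TP+FP+FN).
C: TP=140, FP=15+14+6+11=46, FN=15+8+14+12=49 → 280/375 = 0.74667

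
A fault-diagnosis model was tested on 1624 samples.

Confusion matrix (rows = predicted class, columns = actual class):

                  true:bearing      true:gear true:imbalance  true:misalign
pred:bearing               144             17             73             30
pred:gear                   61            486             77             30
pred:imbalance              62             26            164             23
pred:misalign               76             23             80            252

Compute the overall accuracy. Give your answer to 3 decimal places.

Accuracy = trace / total = (144+486+164+252=1046) / 1624 = 1046/1624 = 0.644

0.644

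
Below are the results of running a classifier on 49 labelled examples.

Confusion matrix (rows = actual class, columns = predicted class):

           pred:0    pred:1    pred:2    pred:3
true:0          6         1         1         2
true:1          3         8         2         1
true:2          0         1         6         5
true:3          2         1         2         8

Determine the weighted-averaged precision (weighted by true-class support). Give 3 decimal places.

0.585

Per-class precision (TP/(TP+FP)):
  0: TP=6, FP=3+0+2=5 → 6/11 = 0.5455
  1: TP=8, FP=1+1+1=3 → 8/11 = 0.7273
  2: TP=6, FP=1+2+2=5 → 6/11 = 0.5455
  3: TP=8, FP=2+1+5=8 → 8/16 = 0.5000
Weighted-precision = Σ (supportᵢ/N)·precisionᵢ with N=49: (10/49)·0.5455 + (14/49)·0.7273 + (12/49)·0.5455 + (13/49)·0.5000 = 0.585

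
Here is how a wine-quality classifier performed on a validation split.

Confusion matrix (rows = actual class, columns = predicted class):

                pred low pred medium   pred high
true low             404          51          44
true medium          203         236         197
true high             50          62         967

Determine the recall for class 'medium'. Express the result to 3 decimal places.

0.371

One-vs-rest for 'medium': TP = diagonal; FP = other classes predicted 'medium'; FN = 'medium' predicted as other.
recall = TP/(TP+FN).
medium: TP=236, FN=203+197=400 → 236/636 = 0.3711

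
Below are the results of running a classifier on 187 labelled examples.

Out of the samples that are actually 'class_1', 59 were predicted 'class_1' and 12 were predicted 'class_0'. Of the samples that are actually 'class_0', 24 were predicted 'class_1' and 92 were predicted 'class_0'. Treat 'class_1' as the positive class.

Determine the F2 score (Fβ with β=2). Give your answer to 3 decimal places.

Fβ = (1+β²)·TP / ((1+β²)·TP + β²·FN + FP), with β²=4
= 5·59 / (5·59 + 4·12 + 24) = 0.804

0.804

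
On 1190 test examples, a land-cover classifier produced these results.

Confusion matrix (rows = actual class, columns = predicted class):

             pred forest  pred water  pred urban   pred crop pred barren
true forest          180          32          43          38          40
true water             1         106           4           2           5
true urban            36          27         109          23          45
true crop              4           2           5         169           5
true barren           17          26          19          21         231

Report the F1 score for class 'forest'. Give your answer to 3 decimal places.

0.630

Treat 'forest' as positive and all other classes as negative.
F1 score = 2·TP/(2·TP+FP+FN).
forest: TP=180, FP=1+36+4+17=58, FN=32+43+38+40=153 → 360/571 = 0.6305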